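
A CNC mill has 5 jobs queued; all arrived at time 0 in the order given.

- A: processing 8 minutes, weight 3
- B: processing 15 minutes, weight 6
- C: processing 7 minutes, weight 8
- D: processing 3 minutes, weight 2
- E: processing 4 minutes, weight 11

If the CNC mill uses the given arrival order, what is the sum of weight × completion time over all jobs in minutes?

875

FIFO (arrival order): A B C D E.
A: finishes 8, weight 3, w·C = 24
B: finishes 23, weight 6, w·C = 138
C: finishes 30, weight 8, w·C = 240
D: finishes 33, weight 2, w·C = 66
E: finishes 37, weight 11, w·C = 407
Sum = 24+138+240+66+407 = 875.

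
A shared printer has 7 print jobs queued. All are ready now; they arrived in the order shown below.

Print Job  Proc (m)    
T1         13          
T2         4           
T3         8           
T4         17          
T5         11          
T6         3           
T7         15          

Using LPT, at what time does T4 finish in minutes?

17

LPT (decreasing processing time): T4 T7 T1 T5 T3 T2 T6.
T4: 0→17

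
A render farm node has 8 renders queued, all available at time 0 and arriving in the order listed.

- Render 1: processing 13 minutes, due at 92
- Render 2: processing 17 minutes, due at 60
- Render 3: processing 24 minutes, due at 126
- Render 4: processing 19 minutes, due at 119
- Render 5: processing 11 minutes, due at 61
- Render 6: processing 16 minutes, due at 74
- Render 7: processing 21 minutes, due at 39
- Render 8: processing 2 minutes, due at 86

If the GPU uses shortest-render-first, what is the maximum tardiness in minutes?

SPT (increasing processing time): Render 8 Render 5 Render 1 Render 6 Render 2 Render 4 Render 7 Render 3.
Render 8: 0→2, due 86, tardiness 0
Render 5: 2→13, due 61, tardiness 0
Render 1: 13→26, due 92, tardiness 0
Render 6: 26→42, due 74, tardiness 0
Render 2: 42→59, due 60, tardiness 0
Render 4: 59→78, due 119, tardiness 0
Render 7: 78→99, due 39, tardiness 60
Render 3: 99→123, due 126, tardiness 0
Maximum = 60.

60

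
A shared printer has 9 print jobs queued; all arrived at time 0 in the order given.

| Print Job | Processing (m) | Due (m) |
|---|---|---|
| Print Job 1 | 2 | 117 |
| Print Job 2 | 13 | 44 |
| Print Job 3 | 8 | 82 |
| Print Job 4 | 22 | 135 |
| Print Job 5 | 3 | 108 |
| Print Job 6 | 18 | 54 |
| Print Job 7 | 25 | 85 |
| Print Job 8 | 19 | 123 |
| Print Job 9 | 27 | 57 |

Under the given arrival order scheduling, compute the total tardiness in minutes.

FIFO (arrival order): Print Job 1 Print Job 2 Print Job 3 Print Job 4 Print Job 5 Print Job 6 Print Job 7 Print Job 8 Print Job 9.
Print Job 1: 0→2, due 117, tardiness 0
Print Job 2: 2→15, due 44, tardiness 0
Print Job 3: 15→23, due 82, tardiness 0
Print Job 4: 23→45, due 135, tardiness 0
Print Job 5: 45→48, due 108, tardiness 0
Print Job 6: 48→66, due 54, tardiness 12
Print Job 7: 66→91, due 85, tardiness 6
Print Job 8: 91→110, due 123, tardiness 0
Print Job 9: 110→137, due 57, tardiness 80
Sum = 0+0+0+0+0+12+6+0+80 = 98.

98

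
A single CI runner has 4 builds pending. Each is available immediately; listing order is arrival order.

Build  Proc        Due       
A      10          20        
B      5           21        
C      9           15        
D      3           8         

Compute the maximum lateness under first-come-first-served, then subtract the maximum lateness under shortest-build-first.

12

FIFO (arrival order): A B C D.
A: 0→10, due 20, lateness -10
B: 10→15, due 21, lateness -6
C: 15→24, due 15, lateness 9
D: 24→27, due 8, lateness 19
Maximum = 19.
SPT (increasing processing time): D B C A.
D: 0→3, due 8, lateness -5
B: 3→8, due 21, lateness -13
C: 8→17, due 15, lateness 2
A: 17→27, due 20, lateness 7
Maximum = 7.
Difference = 19 − 7 = 12.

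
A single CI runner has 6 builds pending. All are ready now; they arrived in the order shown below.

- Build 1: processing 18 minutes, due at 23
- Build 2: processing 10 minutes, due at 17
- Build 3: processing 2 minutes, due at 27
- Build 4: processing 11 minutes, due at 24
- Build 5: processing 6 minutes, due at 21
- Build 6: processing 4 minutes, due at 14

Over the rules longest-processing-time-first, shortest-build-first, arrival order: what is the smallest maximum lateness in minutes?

28

LPT (decreasing processing time): Build 1 Build 4 Build 2 Build 5 Build 6 Build 3.
Build 1: 0→18, due 23, lateness -5
Build 4: 18→29, due 24, lateness 5
Build 2: 29→39, due 17, lateness 22
Build 5: 39→45, due 21, lateness 24
Build 6: 45→49, due 14, lateness 35
Build 3: 49→51, due 27, lateness 24
Maximum = 35.
SPT (increasing processing time): Build 3 Build 6 Build 5 Build 2 Build 4 Build 1.
Build 3: 0→2, due 27, lateness -25
Build 6: 2→6, due 14, lateness -8
Build 5: 6→12, due 21, lateness -9
Build 2: 12→22, due 17, lateness 5
Build 4: 22→33, due 24, lateness 9
Build 1: 33→51, due 23, lateness 28
Maximum = 28.
FIFO (arrival order): Build 1 Build 2 Build 3 Build 4 Build 5 Build 6.
Build 1: 0→18, due 23, lateness -5
Build 2: 18→28, due 17, lateness 11
Build 3: 28→30, due 27, lateness 3
Build 4: 30→41, due 24, lateness 17
Build 5: 41→47, due 21, lateness 26
Build 6: 47→51, due 14, lateness 37
Maximum = 37.
LPT 35, SPT 28, FIFO 37 → minimum 28.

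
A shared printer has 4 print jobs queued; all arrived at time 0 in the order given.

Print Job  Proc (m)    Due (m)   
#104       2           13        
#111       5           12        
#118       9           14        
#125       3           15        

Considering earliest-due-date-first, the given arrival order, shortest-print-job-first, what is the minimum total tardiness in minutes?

5

EDD (increasing due date): #111 #104 #118 #125.
#111: 0→5, due 12, tardiness 0
#104: 5→7, due 13, tardiness 0
#118: 7→16, due 14, tardiness 2
#125: 16→19, due 15, tardiness 4
Sum = 0+0+2+4 = 6.
FIFO (arrival order): #104 #111 #118 #125.
#104: 0→2, due 13, tardiness 0
#111: 2→7, due 12, tardiness 0
#118: 7→16, due 14, tardiness 2
#125: 16→19, due 15, tardiness 4
Sum = 0+0+2+4 = 6.
SPT (increasing processing time): #104 #125 #111 #118.
#104: 0→2, due 13, tardiness 0
#125: 2→5, due 15, tardiness 0
#111: 5→10, due 12, tardiness 0
#118: 10→19, due 14, tardiness 5
Sum = 0+0+0+5 = 5.
EDD 6, FIFO 6, SPT 5 → minimum 5.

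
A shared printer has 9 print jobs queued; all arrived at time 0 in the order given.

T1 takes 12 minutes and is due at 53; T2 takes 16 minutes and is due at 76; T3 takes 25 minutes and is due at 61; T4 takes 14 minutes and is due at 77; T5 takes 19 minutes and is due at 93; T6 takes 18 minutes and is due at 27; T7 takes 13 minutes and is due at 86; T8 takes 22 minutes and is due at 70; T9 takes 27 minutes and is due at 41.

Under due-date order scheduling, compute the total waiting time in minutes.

707

EDD (increasing due date): T6 T9 T1 T3 T8 T2 T4 T7 T5.
T6: waits 0, runs 0→18
T9: waits 18, runs 18→45
T1: waits 45, runs 45→57
T3: waits 57, runs 57→82
T8: waits 82, runs 82→104
T2: waits 104, runs 104→120
T4: waits 120, runs 120→134
T7: waits 134, runs 134→147
T5: waits 147, runs 147→166
Sum = 0+18+45+57+82+104+120+134+147 = 707.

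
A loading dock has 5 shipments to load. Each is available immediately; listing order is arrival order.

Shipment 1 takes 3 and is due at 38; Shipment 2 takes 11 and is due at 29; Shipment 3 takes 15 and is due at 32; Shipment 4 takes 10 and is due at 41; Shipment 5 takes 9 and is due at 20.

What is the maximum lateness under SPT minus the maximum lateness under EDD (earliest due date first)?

9

SPT (increasing processing time): Shipment 1 Shipment 5 Shipment 4 Shipment 2 Shipment 3.
Shipment 1: 0→3, due 38, lateness -35
Shipment 5: 3→12, due 20, lateness -8
Shipment 4: 12→22, due 41, lateness -19
Shipment 2: 22→33, due 29, lateness 4
Shipment 3: 33→48, due 32, lateness 16
Maximum = 16.
EDD (increasing due date): Shipment 5 Shipment 2 Shipment 3 Shipment 1 Shipment 4.
Shipment 5: 0→9, due 20, lateness -11
Shipment 2: 9→20, due 29, lateness -9
Shipment 3: 20→35, due 32, lateness 3
Shipment 1: 35→38, due 38, lateness 0
Shipment 4: 38→48, due 41, lateness 7
Maximum = 7.
Difference = 16 − 7 = 9.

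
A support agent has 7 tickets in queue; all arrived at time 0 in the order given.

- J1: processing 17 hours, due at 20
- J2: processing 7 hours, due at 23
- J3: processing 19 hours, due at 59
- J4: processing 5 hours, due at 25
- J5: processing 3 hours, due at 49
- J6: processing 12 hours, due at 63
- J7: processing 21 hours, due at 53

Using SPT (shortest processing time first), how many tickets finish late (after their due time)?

3

SPT (increasing processing time): J5 J4 J2 J6 J1 J3 J7.
J5: 0→3, due 49, tardiness 0
J4: 3→8, due 25, tardiness 0
J2: 8→15, due 23, tardiness 0
J6: 15→27, due 63, tardiness 0
J1: 27→44, due 20, tardiness 24
J3: 44→63, due 59, tardiness 4
J7: 63→84, due 53, tardiness 31
Late tickets: 3.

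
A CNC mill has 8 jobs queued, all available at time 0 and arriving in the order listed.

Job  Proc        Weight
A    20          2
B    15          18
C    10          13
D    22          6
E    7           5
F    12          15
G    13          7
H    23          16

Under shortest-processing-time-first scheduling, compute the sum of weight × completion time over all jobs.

SPT (increasing processing time): E C F G B A D H.
E: finishes 7, weight 5, w·C = 35
C: finishes 17, weight 13, w·C = 221
F: finishes 29, weight 15, w·C = 435
G: finishes 42, weight 7, w·C = 294
B: finishes 57, weight 18, w·C = 1026
A: finishes 77, weight 2, w·C = 154
D: finishes 99, weight 6, w·C = 594
H: finishes 122, weight 16, w·C = 1952
Sum = 35+221+435+294+1026+154+594+1952 = 4711.

4711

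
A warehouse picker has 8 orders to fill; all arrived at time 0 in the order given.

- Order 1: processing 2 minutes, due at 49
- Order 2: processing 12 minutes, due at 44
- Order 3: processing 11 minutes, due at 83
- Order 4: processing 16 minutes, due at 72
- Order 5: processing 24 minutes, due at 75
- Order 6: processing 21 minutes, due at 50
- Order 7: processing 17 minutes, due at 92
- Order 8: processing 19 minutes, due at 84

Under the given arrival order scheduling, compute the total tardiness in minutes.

85

FIFO (arrival order): Order 1 Order 2 Order 3 Order 4 Order 5 Order 6 Order 7 Order 8.
Order 1: 0→2, due 49, tardiness 0
Order 2: 2→14, due 44, tardiness 0
Order 3: 14→25, due 83, tardiness 0
Order 4: 25→41, due 72, tardiness 0
Order 5: 41→65, due 75, tardiness 0
Order 6: 65→86, due 50, tardiness 36
Order 7: 86→103, due 92, tardiness 11
Order 8: 103→122, due 84, tardiness 38
Sum = 0+0+0+0+0+36+11+38 = 85.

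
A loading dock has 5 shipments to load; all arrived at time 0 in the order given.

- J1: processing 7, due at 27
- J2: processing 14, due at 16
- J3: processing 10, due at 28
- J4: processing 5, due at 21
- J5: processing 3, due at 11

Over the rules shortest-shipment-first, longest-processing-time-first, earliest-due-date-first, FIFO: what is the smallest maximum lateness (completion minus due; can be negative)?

SPT (increasing processing time): J5 J4 J1 J3 J2.
J5: 0→3, due 11, lateness -8
J4: 3→8, due 21, lateness -13
J1: 8→15, due 27, lateness -12
J3: 15→25, due 28, lateness -3
J2: 25→39, due 16, lateness 23
Maximum = 23.
LPT (decreasing processing time): J2 J3 J1 J4 J5.
J2: 0→14, due 16, lateness -2
J3: 14→24, due 28, lateness -4
J1: 24→31, due 27, lateness 4
J4: 31→36, due 21, lateness 15
J5: 36→39, due 11, lateness 28
Maximum = 28.
EDD (increasing due date): J5 J2 J4 J1 J3.
J5: 0→3, due 11, lateness -8
J2: 3→17, due 16, lateness 1
J4: 17→22, due 21, lateness 1
J1: 22→29, due 27, lateness 2
J3: 29→39, due 28, lateness 11
Maximum = 11.
FIFO (arrival order): J1 J2 J3 J4 J5.
J1: 0→7, due 27, lateness -20
J2: 7→21, due 16, lateness 5
J3: 21→31, due 28, lateness 3
J4: 31→36, due 21, lateness 15
J5: 36→39, due 11, lateness 28
Maximum = 28.
SPT 23, LPT 28, EDD 11, FIFO 28 → minimum 11.

11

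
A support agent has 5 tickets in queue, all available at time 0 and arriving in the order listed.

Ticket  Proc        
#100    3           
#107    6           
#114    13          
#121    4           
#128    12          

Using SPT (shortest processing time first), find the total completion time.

SPT (increasing processing time): #100 #121 #107 #128 #114.
#100: 0→3
#121: 3→7
#107: 7→13
#128: 13→25
#114: 25→38
Sum = 3+7+13+25+38 = 86.

86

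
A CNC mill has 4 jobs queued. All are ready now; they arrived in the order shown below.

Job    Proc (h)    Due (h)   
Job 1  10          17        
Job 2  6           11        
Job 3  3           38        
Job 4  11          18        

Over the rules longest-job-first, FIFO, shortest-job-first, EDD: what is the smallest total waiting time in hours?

LPT (decreasing processing time): Job 4 Job 1 Job 2 Job 3.
Job 4: waits 0, runs 0→11
Job 1: waits 11, runs 11→21
Job 2: waits 21, runs 21→27
Job 3: waits 27, runs 27→30
Sum = 0+11+21+27 = 59.
FIFO (arrival order): Job 1 Job 2 Job 3 Job 4.
Job 1: waits 0, runs 0→10
Job 2: waits 10, runs 10→16
Job 3: waits 16, runs 16→19
Job 4: waits 19, runs 19→30
Sum = 0+10+16+19 = 45.
SPT (increasing processing time): Job 3 Job 2 Job 1 Job 4.
Job 3: waits 0, runs 0→3
Job 2: waits 3, runs 3→9
Job 1: waits 9, runs 9→19
Job 4: waits 19, runs 19→30
Sum = 0+3+9+19 = 31.
EDD (increasing due date): Job 2 Job 1 Job 4 Job 3.
Job 2: waits 0, runs 0→6
Job 1: waits 6, runs 6→16
Job 4: waits 16, runs 16→27
Job 3: waits 27, runs 27→30
Sum = 0+6+16+27 = 49.
LPT 59, FIFO 45, SPT 31, EDD 49 → minimum 31.

31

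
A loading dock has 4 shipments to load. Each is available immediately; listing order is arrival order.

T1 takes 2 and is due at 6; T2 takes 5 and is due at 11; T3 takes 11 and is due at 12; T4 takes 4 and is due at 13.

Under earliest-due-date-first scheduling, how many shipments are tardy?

EDD (increasing due date): T1 T2 T3 T4.
T1: 0→2, due 6, tardiness 0
T2: 2→7, due 11, tardiness 0
T3: 7→18, due 12, tardiness 6
T4: 18→22, due 13, tardiness 9
Late shipments: 2.

2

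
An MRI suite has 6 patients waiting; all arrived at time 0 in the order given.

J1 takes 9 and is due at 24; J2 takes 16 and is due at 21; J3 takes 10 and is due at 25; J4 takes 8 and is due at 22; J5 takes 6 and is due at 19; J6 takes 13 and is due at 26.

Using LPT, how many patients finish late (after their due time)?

LPT (decreasing processing time): J2 J6 J3 J1 J4 J5.
J2: 0→16, due 21, tardiness 0
J6: 16→29, due 26, tardiness 3
J3: 29→39, due 25, tardiness 14
J1: 39→48, due 24, tardiness 24
J4: 48→56, due 22, tardiness 34
J5: 56→62, due 19, tardiness 43
Late patients: 5.

5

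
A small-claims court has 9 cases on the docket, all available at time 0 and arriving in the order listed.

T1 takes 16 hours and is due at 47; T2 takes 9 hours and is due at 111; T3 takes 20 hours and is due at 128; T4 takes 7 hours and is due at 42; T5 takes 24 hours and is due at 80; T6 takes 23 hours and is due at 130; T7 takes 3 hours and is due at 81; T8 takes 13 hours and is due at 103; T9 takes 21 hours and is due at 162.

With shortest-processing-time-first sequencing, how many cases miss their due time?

SPT (increasing processing time): T7 T4 T2 T8 T1 T3 T9 T6 T5.
T7: 0→3, due 81, tardiness 0
T4: 3→10, due 42, tardiness 0
T2: 10→19, due 111, tardiness 0
T8: 19→32, due 103, tardiness 0
T1: 32→48, due 47, tardiness 1
T3: 48→68, due 128, tardiness 0
T9: 68→89, due 162, tardiness 0
T6: 89→112, due 130, tardiness 0
T5: 112→136, due 80, tardiness 56
Late cases: 2.

2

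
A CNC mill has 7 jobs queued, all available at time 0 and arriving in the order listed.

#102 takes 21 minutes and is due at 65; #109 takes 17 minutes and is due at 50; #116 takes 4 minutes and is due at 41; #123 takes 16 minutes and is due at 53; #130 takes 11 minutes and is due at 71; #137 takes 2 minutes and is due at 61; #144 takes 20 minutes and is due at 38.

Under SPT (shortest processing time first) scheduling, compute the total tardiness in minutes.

58

SPT (increasing processing time): #137 #116 #130 #123 #109 #144 #102.
#137: 0→2, due 61, tardiness 0
#116: 2→6, due 41, tardiness 0
#130: 6→17, due 71, tardiness 0
#123: 17→33, due 53, tardiness 0
#109: 33→50, due 50, tardiness 0
#144: 50→70, due 38, tardiness 32
#102: 70→91, due 65, tardiness 26
Sum = 0+0+0+0+0+32+26 = 58.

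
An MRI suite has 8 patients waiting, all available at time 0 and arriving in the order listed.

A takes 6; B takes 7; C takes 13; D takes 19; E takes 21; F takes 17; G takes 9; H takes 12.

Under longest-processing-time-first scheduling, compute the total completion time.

LPT (decreasing processing time): E D F C H G B A.
E: 0→21
D: 21→40
F: 40→57
C: 57→70
H: 70→82
G: 82→91
B: 91→98
A: 98→104
Sum = 21+40+57+70+82+91+98+104 = 563.

563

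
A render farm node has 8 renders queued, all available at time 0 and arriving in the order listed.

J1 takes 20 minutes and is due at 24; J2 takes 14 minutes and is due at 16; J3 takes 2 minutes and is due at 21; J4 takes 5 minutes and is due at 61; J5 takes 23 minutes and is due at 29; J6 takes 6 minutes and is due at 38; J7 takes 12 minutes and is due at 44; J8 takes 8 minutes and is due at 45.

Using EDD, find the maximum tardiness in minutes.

40

EDD (increasing due date): J2 J3 J1 J5 J6 J7 J8 J4.
J2: 0→14, due 16, tardiness 0
J3: 14→16, due 21, tardiness 0
J1: 16→36, due 24, tardiness 12
J5: 36→59, due 29, tardiness 30
J6: 59→65, due 38, tardiness 27
J7: 65→77, due 44, tardiness 33
J8: 77→85, due 45, tardiness 40
J4: 85→90, due 61, tardiness 29
Maximum = 40.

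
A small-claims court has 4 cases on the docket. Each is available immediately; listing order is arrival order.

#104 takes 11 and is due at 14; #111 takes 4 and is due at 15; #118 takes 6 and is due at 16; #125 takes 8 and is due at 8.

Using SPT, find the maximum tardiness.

15

SPT (increasing processing time): #111 #118 #125 #104.
#111: 0→4, due 15, tardiness 0
#118: 4→10, due 16, tardiness 0
#125: 10→18, due 8, tardiness 10
#104: 18→29, due 14, tardiness 15
Maximum = 15.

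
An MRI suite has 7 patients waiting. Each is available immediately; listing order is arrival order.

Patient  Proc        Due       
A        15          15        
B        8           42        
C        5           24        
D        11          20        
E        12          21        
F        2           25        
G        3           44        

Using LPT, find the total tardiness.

96

LPT (decreasing processing time): A E D B C G F.
A: 0→15, due 15, tardiness 0
E: 15→27, due 21, tardiness 6
D: 27→38, due 20, tardiness 18
B: 38→46, due 42, tardiness 4
C: 46→51, due 24, tardiness 27
G: 51→54, due 44, tardiness 10
F: 54→56, due 25, tardiness 31
Sum = 0+6+18+4+27+10+31 = 96.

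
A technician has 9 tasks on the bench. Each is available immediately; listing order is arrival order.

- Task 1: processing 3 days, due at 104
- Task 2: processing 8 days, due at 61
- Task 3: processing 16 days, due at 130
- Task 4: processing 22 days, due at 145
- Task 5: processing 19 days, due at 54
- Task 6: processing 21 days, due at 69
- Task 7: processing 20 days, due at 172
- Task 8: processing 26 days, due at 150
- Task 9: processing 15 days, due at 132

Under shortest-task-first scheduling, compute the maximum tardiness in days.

33

SPT (increasing processing time): Task 1 Task 2 Task 9 Task 3 Task 5 Task 7 Task 6 Task 4 Task 8.
Task 1: 0→3, due 104, tardiness 0
Task 2: 3→11, due 61, tardiness 0
Task 9: 11→26, due 132, tardiness 0
Task 3: 26→42, due 130, tardiness 0
Task 5: 42→61, due 54, tardiness 7
Task 7: 61→81, due 172, tardiness 0
Task 6: 81→102, due 69, tardiness 33
Task 4: 102→124, due 145, tardiness 0
Task 8: 124→150, due 150, tardiness 0
Maximum = 33.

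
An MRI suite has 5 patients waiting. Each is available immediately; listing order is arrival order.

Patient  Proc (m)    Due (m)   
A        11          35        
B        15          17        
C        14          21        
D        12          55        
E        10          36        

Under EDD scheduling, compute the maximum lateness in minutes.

14

EDD (increasing due date): B C A E D.
B: 0→15, due 17, lateness -2
C: 15→29, due 21, lateness 8
A: 29→40, due 35, lateness 5
E: 40→50, due 36, lateness 14
D: 50→62, due 55, lateness 7
Maximum = 14.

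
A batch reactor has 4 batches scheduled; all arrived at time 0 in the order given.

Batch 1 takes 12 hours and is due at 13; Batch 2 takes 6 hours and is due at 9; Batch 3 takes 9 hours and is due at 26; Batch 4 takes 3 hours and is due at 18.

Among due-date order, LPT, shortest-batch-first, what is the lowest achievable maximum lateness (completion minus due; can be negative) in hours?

5

EDD (increasing due date): Batch 2 Batch 1 Batch 4 Batch 3.
Batch 2: 0→6, due 9, lateness -3
Batch 1: 6→18, due 13, lateness 5
Batch 4: 18→21, due 18, lateness 3
Batch 3: 21→30, due 26, lateness 4
Maximum = 5.
LPT (decreasing processing time): Batch 1 Batch 3 Batch 2 Batch 4.
Batch 1: 0→12, due 13, lateness -1
Batch 3: 12→21, due 26, lateness -5
Batch 2: 21→27, due 9, lateness 18
Batch 4: 27→30, due 18, lateness 12
Maximum = 18.
SPT (increasing processing time): Batch 4 Batch 2 Batch 3 Batch 1.
Batch 4: 0→3, due 18, lateness -15
Batch 2: 3→9, due 9, lateness 0
Batch 3: 9→18, due 26, lateness -8
Batch 1: 18→30, due 13, lateness 17
Maximum = 17.
EDD 5, LPT 18, SPT 17 → minimum 5.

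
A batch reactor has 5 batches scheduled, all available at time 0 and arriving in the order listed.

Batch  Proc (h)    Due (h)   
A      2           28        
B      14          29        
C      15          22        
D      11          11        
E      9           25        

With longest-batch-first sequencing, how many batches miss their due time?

3

LPT (decreasing processing time): C B D E A.
C: 0→15, due 22, tardiness 0
B: 15→29, due 29, tardiness 0
D: 29→40, due 11, tardiness 29
E: 40→49, due 25, tardiness 24
A: 49→51, due 28, tardiness 23
Late batches: 3.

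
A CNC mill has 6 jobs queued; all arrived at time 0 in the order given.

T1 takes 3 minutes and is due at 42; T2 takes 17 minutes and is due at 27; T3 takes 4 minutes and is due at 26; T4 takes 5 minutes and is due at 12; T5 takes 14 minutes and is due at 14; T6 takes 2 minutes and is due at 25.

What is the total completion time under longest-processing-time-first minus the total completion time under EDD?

LPT (decreasing processing time): T2 T5 T4 T3 T1 T6.
T2: 0→17
T5: 17→31
T4: 31→36
T3: 36→40
T1: 40→43
T6: 43→45
Sum = 17+31+36+40+43+45 = 212.
EDD (increasing due date): T4 T5 T6 T3 T2 T1.
T4: 0→5
T5: 5→19
T6: 19→21
T3: 21→25
T2: 25→42
T1: 42→45
Sum = 5+19+21+25+42+45 = 157.
Difference = 212 − 157 = 55.

55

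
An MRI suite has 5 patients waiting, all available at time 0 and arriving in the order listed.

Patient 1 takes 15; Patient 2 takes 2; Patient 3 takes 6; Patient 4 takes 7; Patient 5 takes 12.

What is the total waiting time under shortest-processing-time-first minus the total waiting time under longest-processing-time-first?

SPT (increasing processing time): Patient 2 Patient 3 Patient 4 Patient 5 Patient 1.
Patient 2: waits 0, runs 0→2
Patient 3: waits 2, runs 2→8
Patient 4: waits 8, runs 8→15
Patient 5: waits 15, runs 15→27
Patient 1: waits 27, runs 27→42
Sum = 0+2+8+15+27 = 52.
LPT (decreasing processing time): Patient 1 Patient 5 Patient 4 Patient 3 Patient 2.
Patient 1: waits 0, runs 0→15
Patient 5: waits 15, runs 15→27
Patient 4: waits 27, runs 27→34
Patient 3: waits 34, runs 34→40
Patient 2: waits 40, runs 40→42
Sum = 0+15+27+34+40 = 116.
Difference = 52 − 116 = -64.

-64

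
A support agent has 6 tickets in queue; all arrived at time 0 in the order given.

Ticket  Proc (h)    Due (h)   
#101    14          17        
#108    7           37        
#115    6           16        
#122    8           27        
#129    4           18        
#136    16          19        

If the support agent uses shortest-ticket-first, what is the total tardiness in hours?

SPT (increasing processing time): #129 #115 #108 #122 #101 #136.
#129: 0→4, due 18, tardiness 0
#115: 4→10, due 16, tardiness 0
#108: 10→17, due 37, tardiness 0
#122: 17→25, due 27, tardiness 0
#101: 25→39, due 17, tardiness 22
#136: 39→55, due 19, tardiness 36
Sum = 0+0+0+0+22+36 = 58.

58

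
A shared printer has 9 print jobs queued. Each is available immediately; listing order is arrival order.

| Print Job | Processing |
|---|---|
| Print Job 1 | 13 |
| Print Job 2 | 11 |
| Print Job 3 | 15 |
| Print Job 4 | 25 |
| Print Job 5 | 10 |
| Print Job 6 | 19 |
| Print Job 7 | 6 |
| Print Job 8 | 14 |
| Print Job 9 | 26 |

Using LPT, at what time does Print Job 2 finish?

LPT (decreasing processing time): Print Job 9 Print Job 4 Print Job 6 Print Job 3 Print Job 8 Print Job 1 Print Job 2 Print Job 5 Print Job 7.
Print Job 9: 0→26
Print Job 4: 26→51
Print Job 6: 51→70
Print Job 3: 70→85
Print Job 8: 85→99
Print Job 1: 99→112
Print Job 2: 112→123

123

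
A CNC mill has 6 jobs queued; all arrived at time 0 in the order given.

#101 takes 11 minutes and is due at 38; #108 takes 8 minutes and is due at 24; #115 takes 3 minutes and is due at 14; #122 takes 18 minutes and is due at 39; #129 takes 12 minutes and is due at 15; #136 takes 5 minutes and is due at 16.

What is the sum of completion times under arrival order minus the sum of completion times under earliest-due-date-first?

FIFO (arrival order): #101 #108 #115 #122 #129 #136.
#101: 0→11
#108: 11→19
#115: 19→22
#122: 22→40
#129: 40→52
#136: 52→57
Sum = 11+19+22+40+52+57 = 201.
EDD (increasing due date): #115 #129 #136 #108 #101 #122.
#115: 0→3
#129: 3→15
#136: 15→20
#108: 20→28
#101: 28→39
#122: 39→57
Sum = 3+15+20+28+39+57 = 162.
Difference = 201 − 162 = 39.

39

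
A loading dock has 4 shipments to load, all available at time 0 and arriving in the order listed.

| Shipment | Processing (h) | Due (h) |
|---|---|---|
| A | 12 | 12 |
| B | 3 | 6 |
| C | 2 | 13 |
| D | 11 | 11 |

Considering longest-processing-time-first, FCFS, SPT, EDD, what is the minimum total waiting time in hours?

23

LPT (decreasing processing time): A D B C.
A: waits 0, runs 0→12
D: waits 12, runs 12→23
B: waits 23, runs 23→26
C: waits 26, runs 26→28
Sum = 0+12+23+26 = 61.
FIFO (arrival order): A B C D.
A: waits 0, runs 0→12
B: waits 12, runs 12→15
C: waits 15, runs 15→17
D: waits 17, runs 17→28
Sum = 0+12+15+17 = 44.
SPT (increasing processing time): C B D A.
C: waits 0, runs 0→2
B: waits 2, runs 2→5
D: waits 5, runs 5→16
A: waits 16, runs 16→28
Sum = 0+2+5+16 = 23.
EDD (increasing due date): B D A C.
B: waits 0, runs 0→3
D: waits 3, runs 3→14
A: waits 14, runs 14→26
C: waits 26, runs 26→28
Sum = 0+3+14+26 = 43.
LPT 61, FIFO 44, SPT 23, EDD 43 → minimum 23.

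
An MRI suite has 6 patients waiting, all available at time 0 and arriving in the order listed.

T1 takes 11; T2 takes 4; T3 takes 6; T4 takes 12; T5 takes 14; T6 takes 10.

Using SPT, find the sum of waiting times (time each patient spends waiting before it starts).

SPT (increasing processing time): T2 T3 T6 T1 T4 T5.
T2: waits 0, runs 0→4
T3: waits 4, runs 4→10
T6: waits 10, runs 10→20
T1: waits 20, runs 20→31
T4: waits 31, runs 31→43
T5: waits 43, runs 43→57
Sum = 0+4+10+20+31+43 = 108.

108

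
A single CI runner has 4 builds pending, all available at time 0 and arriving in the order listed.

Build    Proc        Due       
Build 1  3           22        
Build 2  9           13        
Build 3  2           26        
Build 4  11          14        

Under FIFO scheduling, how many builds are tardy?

FIFO (arrival order): Build 1 Build 2 Build 3 Build 4.
Build 1: 0→3, due 22, tardiness 0
Build 2: 3→12, due 13, tardiness 0
Build 3: 12→14, due 26, tardiness 0
Build 4: 14→25, due 14, tardiness 11
Late builds: 1.

1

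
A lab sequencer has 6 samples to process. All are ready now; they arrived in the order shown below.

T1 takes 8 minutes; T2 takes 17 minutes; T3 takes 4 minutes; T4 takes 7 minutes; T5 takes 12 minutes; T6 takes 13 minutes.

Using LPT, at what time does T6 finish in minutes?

30

LPT (decreasing processing time): T2 T6 T5 T1 T4 T3.
T2: 0→17
T6: 17→30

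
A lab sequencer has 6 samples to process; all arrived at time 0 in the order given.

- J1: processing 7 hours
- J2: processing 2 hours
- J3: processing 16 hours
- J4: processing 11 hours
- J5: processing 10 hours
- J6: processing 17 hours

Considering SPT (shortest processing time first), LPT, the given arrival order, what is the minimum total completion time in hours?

169

SPT (increasing processing time): J2 J1 J5 J4 J3 J6.
J2: 0→2
J1: 2→9
J5: 9→19
J4: 19→30
J3: 30→46
J6: 46→63
Sum = 2+9+19+30+46+63 = 169.
LPT (decreasing processing time): J6 J3 J4 J5 J1 J2.
J6: 0→17
J3: 17→33
J4: 33→44
J5: 44→54
J1: 54→61
J2: 61→63
Sum = 17+33+44+54+61+63 = 272.
FIFO (arrival order): J1 J2 J3 J4 J5 J6.
J1: 0→7
J2: 7→9
J3: 9→25
J4: 25→36
J5: 36→46
J6: 46→63
Sum = 7+9+25+36+46+63 = 186.
SPT 169, LPT 272, FIFO 186 → minimum 169.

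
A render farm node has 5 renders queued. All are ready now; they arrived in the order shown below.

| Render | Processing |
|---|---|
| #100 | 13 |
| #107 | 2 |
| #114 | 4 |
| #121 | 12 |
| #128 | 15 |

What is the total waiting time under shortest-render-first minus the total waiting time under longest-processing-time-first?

-70

SPT (increasing processing time): #107 #114 #121 #100 #128.
#107: waits 0, runs 0→2
#114: waits 2, runs 2→6
#121: waits 6, runs 6→18
#100: waits 18, runs 18→31
#128: waits 31, runs 31→46
Sum = 0+2+6+18+31 = 57.
LPT (decreasing processing time): #128 #100 #121 #114 #107.
#128: waits 0, runs 0→15
#100: waits 15, runs 15→28
#121: waits 28, runs 28→40
#114: waits 40, runs 40→44
#107: waits 44, runs 44→46
Sum = 0+15+28+40+44 = 127.
Difference = 57 − 127 = -70.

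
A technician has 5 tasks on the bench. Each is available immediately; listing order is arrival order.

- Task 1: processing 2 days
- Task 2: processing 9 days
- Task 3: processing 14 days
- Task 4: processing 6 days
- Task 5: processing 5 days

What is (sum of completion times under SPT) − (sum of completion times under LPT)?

SPT (increasing processing time): Task 1 Task 5 Task 4 Task 2 Task 3.
Task 1: 0→2
Task 5: 2→7
Task 4: 7→13
Task 2: 13→22
Task 3: 22→36
Sum = 2+7+13+22+36 = 80.
LPT (decreasing processing time): Task 3 Task 2 Task 4 Task 5 Task 1.
Task 3: 0→14
Task 2: 14→23
Task 4: 23→29
Task 5: 29→34
Task 1: 34→36
Sum = 14+23+29+34+36 = 136.
Difference = 80 − 136 = -56.

-56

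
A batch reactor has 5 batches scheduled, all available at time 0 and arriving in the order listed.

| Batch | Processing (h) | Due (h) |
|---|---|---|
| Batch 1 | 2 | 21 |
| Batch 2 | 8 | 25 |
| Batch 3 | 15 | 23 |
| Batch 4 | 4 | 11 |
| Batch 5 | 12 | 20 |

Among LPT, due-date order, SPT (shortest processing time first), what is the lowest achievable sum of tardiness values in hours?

24

LPT (decreasing processing time): Batch 3 Batch 5 Batch 2 Batch 4 Batch 1.
Batch 3: 0→15, due 23, tardiness 0
Batch 5: 15→27, due 20, tardiness 7
Batch 2: 27→35, due 25, tardiness 10
Batch 4: 35→39, due 11, tardiness 28
Batch 1: 39→41, due 21, tardiness 20
Sum = 0+7+10+28+20 = 65.
EDD (increasing due date): Batch 4 Batch 5 Batch 1 Batch 3 Batch 2.
Batch 4: 0→4, due 11, tardiness 0
Batch 5: 4→16, due 20, tardiness 0
Batch 1: 16→18, due 21, tardiness 0
Batch 3: 18→33, due 23, tardiness 10
Batch 2: 33→41, due 25, tardiness 16
Sum = 0+0+0+10+16 = 26.
SPT (increasing processing time): Batch 1 Batch 4 Batch 2 Batch 5 Batch 3.
Batch 1: 0→2, due 21, tardiness 0
Batch 4: 2→6, due 11, tardiness 0
Batch 2: 6→14, due 25, tardiness 0
Batch 5: 14→26, due 20, tardiness 6
Batch 3: 26→41, due 23, tardiness 18
Sum = 0+0+0+6+18 = 24.
LPT 65, EDD 26, SPT 24 → minimum 24.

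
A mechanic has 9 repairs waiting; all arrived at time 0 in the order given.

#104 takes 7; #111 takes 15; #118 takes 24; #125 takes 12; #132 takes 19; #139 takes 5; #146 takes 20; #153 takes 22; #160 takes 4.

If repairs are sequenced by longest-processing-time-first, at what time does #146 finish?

LPT (decreasing processing time): #118 #153 #146 #132 #111 #125 #104 #139 #160.
#118: 0→24
#153: 24→46
#146: 46→66

66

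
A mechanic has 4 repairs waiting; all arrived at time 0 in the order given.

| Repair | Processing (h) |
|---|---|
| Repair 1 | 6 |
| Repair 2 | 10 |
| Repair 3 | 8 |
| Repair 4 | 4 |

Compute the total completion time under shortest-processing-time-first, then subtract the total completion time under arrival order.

-14

SPT (increasing processing time): Repair 4 Repair 1 Repair 3 Repair 2.
Repair 4: 0→4
Repair 1: 4→10
Repair 3: 10→18
Repair 2: 18→28
Sum = 4+10+18+28 = 60.
FIFO (arrival order): Repair 1 Repair 2 Repair 3 Repair 4.
Repair 1: 0→6
Repair 2: 6→16
Repair 3: 16→24
Repair 4: 24→28
Sum = 6+16+24+28 = 74.
Difference = 60 − 74 = -14.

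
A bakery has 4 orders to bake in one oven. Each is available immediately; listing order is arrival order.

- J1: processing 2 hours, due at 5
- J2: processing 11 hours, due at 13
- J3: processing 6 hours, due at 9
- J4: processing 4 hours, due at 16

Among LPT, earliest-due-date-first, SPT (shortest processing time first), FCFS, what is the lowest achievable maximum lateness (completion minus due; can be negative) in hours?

7

LPT (decreasing processing time): J2 J3 J4 J1.
J2: 0→11, due 13, lateness -2
J3: 11→17, due 9, lateness 8
J4: 17→21, due 16, lateness 5
J1: 21→23, due 5, lateness 18
Maximum = 18.
EDD (increasing due date): J1 J3 J2 J4.
J1: 0→2, due 5, lateness -3
J3: 2→8, due 9, lateness -1
J2: 8→19, due 13, lateness 6
J4: 19→23, due 16, lateness 7
Maximum = 7.
SPT (increasing processing time): J1 J4 J3 J2.
J1: 0→2, due 5, lateness -3
J4: 2→6, due 16, lateness -10
J3: 6→12, due 9, lateness 3
J2: 12→23, due 13, lateness 10
Maximum = 10.
FIFO (arrival order): J1 J2 J3 J4.
J1: 0→2, due 5, lateness -3
J2: 2→13, due 13, lateness 0
J3: 13→19, due 9, lateness 10
J4: 19→23, due 16, lateness 7
Maximum = 10.
LPT 18, EDD 7, SPT 10, FIFO 10 → minimum 7.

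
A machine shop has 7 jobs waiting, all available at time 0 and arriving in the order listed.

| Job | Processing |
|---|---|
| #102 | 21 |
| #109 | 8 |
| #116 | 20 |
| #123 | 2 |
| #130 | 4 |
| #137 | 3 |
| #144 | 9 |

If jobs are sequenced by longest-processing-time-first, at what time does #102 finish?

LPT (decreasing processing time): #102 #116 #144 #109 #130 #137 #123.
#102: 0→21

21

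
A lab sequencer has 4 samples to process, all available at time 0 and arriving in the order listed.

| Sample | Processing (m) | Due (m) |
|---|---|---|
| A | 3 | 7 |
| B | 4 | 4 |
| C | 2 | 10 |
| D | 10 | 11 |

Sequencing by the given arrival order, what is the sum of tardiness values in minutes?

FIFO (arrival order): A B C D.
A: 0→3, due 7, tardiness 0
B: 3→7, due 4, tardiness 3
C: 7→9, due 10, tardiness 0
D: 9→19, due 11, tardiness 8
Sum = 0+3+0+8 = 11.

11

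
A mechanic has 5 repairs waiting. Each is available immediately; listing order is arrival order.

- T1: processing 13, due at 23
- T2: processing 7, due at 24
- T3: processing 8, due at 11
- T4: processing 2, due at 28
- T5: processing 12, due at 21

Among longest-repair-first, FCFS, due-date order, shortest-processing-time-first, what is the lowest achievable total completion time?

99

LPT (decreasing processing time): T1 T5 T3 T2 T4.
T1: 0→13
T5: 13→25
T3: 25→33
T2: 33→40
T4: 40→42
Sum = 13+25+33+40+42 = 153.
FIFO (arrival order): T1 T2 T3 T4 T5.
T1: 0→13
T2: 13→20
T3: 20→28
T4: 28→30
T5: 30→42
Sum = 13+20+28+30+42 = 133.
EDD (increasing due date): T3 T5 T1 T2 T4.
T3: 0→8
T5: 8→20
T1: 20→33
T2: 33→40
T4: 40→42
Sum = 8+20+33+40+42 = 143.
SPT (increasing processing time): T4 T2 T3 T5 T1.
T4: 0→2
T2: 2→9
T3: 9→17
T5: 17→29
T1: 29→42
Sum = 2+9+17+29+42 = 99.
LPT 153, FIFO 133, EDD 143, SPT 99 → minimum 99.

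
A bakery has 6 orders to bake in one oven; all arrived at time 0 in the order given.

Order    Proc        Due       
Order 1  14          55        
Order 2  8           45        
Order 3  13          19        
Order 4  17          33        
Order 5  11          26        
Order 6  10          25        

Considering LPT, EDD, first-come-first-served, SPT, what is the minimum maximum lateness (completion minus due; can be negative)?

LPT (decreasing processing time): Order 4 Order 1 Order 3 Order 5 Order 6 Order 2.
Order 4: 0→17, due 33, lateness -16
Order 1: 17→31, due 55, lateness -24
Order 3: 31→44, due 19, lateness 25
Order 5: 44→55, due 26, lateness 29
Order 6: 55→65, due 25, lateness 40
Order 2: 65→73, due 45, lateness 28
Maximum = 40.
EDD (increasing due date): Order 3 Order 6 Order 5 Order 4 Order 2 Order 1.
Order 3: 0→13, due 19, lateness -6
Order 6: 13→23, due 25, lateness -2
Order 5: 23→34, due 26, lateness 8
Order 4: 34→51, due 33, lateness 18
Order 2: 51→59, due 45, lateness 14
Order 1: 59→73, due 55, lateness 18
Maximum = 18.
FIFO (arrival order): Order 1 Order 2 Order 3 Order 4 Order 5 Order 6.
Order 1: 0→14, due 55, lateness -41
Order 2: 14→22, due 45, lateness -23
Order 3: 22→35, due 19, lateness 16
Order 4: 35→52, due 33, lateness 19
Order 5: 52→63, due 26, lateness 37
Order 6: 63→73, due 25, lateness 48
Maximum = 48.
SPT (increasing processing time): Order 2 Order 6 Order 5 Order 3 Order 1 Order 4.
Order 2: 0→8, due 45, lateness -37
Order 6: 8→18, due 25, lateness -7
Order 5: 18→29, due 26, lateness 3
Order 3: 29→42, due 19, lateness 23
Order 1: 42→56, due 55, lateness 1
Order 4: 56→73, due 33, lateness 40
Maximum = 40.
LPT 40, EDD 18, FIFO 48, SPT 40 → minimum 18.

18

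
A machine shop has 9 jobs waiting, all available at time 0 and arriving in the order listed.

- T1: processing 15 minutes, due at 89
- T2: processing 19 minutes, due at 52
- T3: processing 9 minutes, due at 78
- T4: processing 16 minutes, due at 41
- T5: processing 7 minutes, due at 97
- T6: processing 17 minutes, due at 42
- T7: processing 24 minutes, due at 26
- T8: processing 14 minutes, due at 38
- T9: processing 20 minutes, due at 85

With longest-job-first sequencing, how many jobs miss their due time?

LPT (decreasing processing time): T7 T9 T2 T6 T4 T1 T8 T3 T5.
T7: 0→24, due 26, tardiness 0
T9: 24→44, due 85, tardiness 0
T2: 44→63, due 52, tardiness 11
T6: 63→80, due 42, tardiness 38
T4: 80→96, due 41, tardiness 55
T1: 96→111, due 89, tardiness 22
T8: 111→125, due 38, tardiness 87
T3: 125→134, due 78, tardiness 56
T5: 134→141, due 97, tardiness 44
Late jobs: 7.

7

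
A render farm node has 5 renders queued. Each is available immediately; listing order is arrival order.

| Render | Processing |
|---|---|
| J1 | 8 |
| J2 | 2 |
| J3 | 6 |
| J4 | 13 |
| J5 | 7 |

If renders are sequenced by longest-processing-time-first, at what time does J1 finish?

LPT (decreasing processing time): J4 J1 J5 J3 J2.
J4: 0→13
J1: 13→21

21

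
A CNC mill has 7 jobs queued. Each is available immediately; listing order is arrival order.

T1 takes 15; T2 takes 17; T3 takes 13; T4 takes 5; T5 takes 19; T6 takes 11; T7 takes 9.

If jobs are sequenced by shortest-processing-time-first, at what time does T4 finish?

5

SPT (increasing processing time): T4 T7 T6 T3 T1 T2 T5.
T4: 0→5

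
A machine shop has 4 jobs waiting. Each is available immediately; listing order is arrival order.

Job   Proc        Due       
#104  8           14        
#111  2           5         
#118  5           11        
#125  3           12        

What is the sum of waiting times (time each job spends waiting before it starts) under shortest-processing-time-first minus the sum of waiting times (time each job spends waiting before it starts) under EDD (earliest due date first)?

SPT (increasing processing time): #111 #125 #118 #104.
#111: waits 0, runs 0→2
#125: waits 2, runs 2→5
#118: waits 5, runs 5→10
#104: waits 10, runs 10→18
Sum = 0+2+5+10 = 17.
EDD (increasing due date): #111 #118 #125 #104.
#111: waits 0, runs 0→2
#118: waits 2, runs 2→7
#125: waits 7, runs 7→10
#104: waits 10, runs 10→18
Sum = 0+2+7+10 = 19.
Difference = 17 − 19 = -2.

-2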